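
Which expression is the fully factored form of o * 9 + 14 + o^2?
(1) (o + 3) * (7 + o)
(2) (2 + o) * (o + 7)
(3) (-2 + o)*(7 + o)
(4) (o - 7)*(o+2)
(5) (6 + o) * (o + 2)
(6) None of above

We need to factor o * 9 + 14 + o^2.
The factored form is (2 + o) * (o + 7).
2) (2 + o) * (o + 7)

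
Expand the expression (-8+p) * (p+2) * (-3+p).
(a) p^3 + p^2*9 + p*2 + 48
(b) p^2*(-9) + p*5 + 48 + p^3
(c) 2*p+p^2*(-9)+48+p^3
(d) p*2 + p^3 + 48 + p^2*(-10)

Expanding (-8+p) * (p+2) * (-3+p):
= 2*p+p^2*(-9)+48+p^3
c) 2*p+p^2*(-9)+48+p^3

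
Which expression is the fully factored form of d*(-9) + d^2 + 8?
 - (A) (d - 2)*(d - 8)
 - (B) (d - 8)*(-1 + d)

We need to factor d*(-9) + d^2 + 8.
The factored form is (d - 8)*(-1 + d).
B) (d - 8)*(-1 + d)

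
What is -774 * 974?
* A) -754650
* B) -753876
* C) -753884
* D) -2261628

-774 * 974 = -753876
B) -753876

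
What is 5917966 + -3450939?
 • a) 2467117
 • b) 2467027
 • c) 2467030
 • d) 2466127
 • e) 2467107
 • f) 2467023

5917966 + -3450939 = 2467027
b) 2467027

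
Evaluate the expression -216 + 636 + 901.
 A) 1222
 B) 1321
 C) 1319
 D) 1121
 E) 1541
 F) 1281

First: -216 + 636 = 420
Then: 420 + 901 = 1321
B) 1321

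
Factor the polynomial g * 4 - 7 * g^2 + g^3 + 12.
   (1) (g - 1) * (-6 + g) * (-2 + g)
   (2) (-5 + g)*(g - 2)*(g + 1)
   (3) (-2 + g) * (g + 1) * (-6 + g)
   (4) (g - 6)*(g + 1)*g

We need to factor g * 4 - 7 * g^2 + g^3 + 12.
The factored form is (-2 + g) * (g + 1) * (-6 + g).
3) (-2 + g) * (g + 1) * (-6 + g)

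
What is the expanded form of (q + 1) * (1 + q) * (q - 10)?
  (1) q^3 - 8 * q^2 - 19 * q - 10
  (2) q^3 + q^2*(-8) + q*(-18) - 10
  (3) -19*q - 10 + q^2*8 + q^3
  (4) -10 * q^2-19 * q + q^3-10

Expanding (q + 1) * (1 + q) * (q - 10):
= q^3 - 8 * q^2 - 19 * q - 10
1) q^3 - 8 * q^2 - 19 * q - 10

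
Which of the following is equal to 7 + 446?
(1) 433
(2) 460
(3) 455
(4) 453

7 + 446 = 453
4) 453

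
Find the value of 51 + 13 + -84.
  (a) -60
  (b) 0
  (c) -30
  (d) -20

First: 51 + 13 = 64
Then: 64 + -84 = -20
d) -20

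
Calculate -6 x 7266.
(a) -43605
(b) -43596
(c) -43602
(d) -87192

-6 * 7266 = -43596
b) -43596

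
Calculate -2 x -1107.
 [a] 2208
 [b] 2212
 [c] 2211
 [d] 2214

-2 * -1107 = 2214
d) 2214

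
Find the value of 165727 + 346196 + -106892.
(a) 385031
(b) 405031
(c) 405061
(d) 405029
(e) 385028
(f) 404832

First: 165727 + 346196 = 511923
Then: 511923 + -106892 = 405031
b) 405031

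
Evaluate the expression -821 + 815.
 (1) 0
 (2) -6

-821 + 815 = -6
2) -6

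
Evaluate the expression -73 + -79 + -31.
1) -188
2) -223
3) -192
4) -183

First: -73 + -79 = -152
Then: -152 + -31 = -183
4) -183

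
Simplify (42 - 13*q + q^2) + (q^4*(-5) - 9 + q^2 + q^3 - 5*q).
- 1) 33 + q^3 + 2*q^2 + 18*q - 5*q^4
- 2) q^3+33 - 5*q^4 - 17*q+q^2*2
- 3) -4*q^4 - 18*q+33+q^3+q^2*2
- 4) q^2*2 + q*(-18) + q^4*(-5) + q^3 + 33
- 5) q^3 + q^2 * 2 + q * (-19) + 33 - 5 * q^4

Adding the polynomials and combining like terms:
(42 - 13*q + q^2) + (q^4*(-5) - 9 + q^2 + q^3 - 5*q)
= q^2*2 + q*(-18) + q^4*(-5) + q^3 + 33
4) q^2*2 + q*(-18) + q^4*(-5) + q^3 + 33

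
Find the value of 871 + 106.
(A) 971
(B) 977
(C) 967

871 + 106 = 977
B) 977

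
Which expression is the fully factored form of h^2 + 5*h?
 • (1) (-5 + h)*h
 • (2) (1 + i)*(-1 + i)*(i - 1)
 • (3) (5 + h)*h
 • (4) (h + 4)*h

We need to factor h^2 + 5*h.
The factored form is (5 + h)*h.
3) (5 + h)*h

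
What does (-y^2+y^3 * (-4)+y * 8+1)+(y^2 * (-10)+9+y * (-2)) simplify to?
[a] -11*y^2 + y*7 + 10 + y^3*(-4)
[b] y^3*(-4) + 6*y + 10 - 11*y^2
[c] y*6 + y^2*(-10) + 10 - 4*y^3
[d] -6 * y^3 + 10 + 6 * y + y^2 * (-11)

Adding the polynomials and combining like terms:
(-y^2 + y^3*(-4) + y*8 + 1) + (y^2*(-10) + 9 + y*(-2))
= y^3*(-4) + 6*y + 10 - 11*y^2
b) y^3*(-4) + 6*y + 10 - 11*y^2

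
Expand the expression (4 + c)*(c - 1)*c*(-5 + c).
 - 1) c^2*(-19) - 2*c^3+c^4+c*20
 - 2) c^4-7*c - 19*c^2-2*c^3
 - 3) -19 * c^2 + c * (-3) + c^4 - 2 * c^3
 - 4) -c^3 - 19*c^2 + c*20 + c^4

Expanding (4 + c)*(c - 1)*c*(-5 + c):
= c^2*(-19) - 2*c^3+c^4+c*20
1) c^2*(-19) - 2*c^3+c^4+c*20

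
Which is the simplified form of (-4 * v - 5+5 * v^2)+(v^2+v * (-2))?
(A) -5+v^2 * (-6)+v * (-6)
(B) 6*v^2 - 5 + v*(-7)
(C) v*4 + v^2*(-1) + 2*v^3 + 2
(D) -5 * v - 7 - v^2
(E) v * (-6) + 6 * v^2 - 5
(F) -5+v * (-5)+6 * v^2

Adding the polynomials and combining like terms:
(-4*v - 5 + 5*v^2) + (v^2 + v*(-2))
= v * (-6) + 6 * v^2 - 5
E) v * (-6) + 6 * v^2 - 5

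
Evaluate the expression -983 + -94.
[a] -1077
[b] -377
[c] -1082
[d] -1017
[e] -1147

-983 + -94 = -1077
a) -1077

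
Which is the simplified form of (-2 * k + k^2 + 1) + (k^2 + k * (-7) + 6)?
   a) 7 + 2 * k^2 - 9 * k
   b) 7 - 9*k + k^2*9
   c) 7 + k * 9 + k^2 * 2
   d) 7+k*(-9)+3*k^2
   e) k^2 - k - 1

Adding the polynomials and combining like terms:
(-2*k + k^2 + 1) + (k^2 + k*(-7) + 6)
= 7 + 2 * k^2 - 9 * k
a) 7 + 2 * k^2 - 9 * k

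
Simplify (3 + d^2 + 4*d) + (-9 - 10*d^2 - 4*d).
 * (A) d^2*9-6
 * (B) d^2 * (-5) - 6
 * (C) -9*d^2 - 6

Adding the polynomials and combining like terms:
(3 + d^2 + 4*d) + (-9 - 10*d^2 - 4*d)
= -9*d^2 - 6
C) -9*d^2 - 6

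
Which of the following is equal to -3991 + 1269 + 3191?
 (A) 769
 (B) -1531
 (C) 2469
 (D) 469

First: -3991 + 1269 = -2722
Then: -2722 + 3191 = 469
D) 469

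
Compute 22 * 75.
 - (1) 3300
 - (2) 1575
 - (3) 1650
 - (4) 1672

22 * 75 = 1650
3) 1650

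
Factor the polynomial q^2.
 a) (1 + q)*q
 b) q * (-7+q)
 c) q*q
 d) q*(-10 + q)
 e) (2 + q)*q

We need to factor q^2.
The factored form is q*q.
c) q*q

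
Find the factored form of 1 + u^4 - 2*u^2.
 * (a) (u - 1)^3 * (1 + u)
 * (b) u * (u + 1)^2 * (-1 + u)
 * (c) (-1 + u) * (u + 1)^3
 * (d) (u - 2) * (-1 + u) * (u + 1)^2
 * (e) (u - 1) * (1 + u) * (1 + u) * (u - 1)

We need to factor 1 + u^4 - 2*u^2.
The factored form is (u - 1) * (1 + u) * (1 + u) * (u - 1).
e) (u - 1) * (1 + u) * (1 + u) * (u - 1)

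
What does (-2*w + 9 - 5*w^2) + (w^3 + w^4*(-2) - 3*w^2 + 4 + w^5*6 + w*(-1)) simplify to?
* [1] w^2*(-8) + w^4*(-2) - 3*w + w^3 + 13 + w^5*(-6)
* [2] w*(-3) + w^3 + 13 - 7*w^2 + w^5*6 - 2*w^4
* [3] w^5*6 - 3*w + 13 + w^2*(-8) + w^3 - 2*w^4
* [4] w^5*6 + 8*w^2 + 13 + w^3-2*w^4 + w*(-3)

Adding the polynomials and combining like terms:
(-2*w + 9 - 5*w^2) + (w^3 + w^4*(-2) - 3*w^2 + 4 + w^5*6 + w*(-1))
= w^5*6 - 3*w + 13 + w^2*(-8) + w^3 - 2*w^4
3) w^5*6 - 3*w + 13 + w^2*(-8) + w^3 - 2*w^4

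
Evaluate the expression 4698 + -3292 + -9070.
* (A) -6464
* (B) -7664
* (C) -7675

First: 4698 + -3292 = 1406
Then: 1406 + -9070 = -7664
B) -7664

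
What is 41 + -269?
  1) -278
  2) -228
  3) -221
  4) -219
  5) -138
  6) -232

41 + -269 = -228
2) -228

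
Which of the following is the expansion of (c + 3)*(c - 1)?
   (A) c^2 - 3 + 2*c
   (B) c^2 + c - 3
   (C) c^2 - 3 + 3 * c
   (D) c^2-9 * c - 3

Expanding (c + 3)*(c - 1):
= c^2 - 3 + 2*c
A) c^2 - 3 + 2*c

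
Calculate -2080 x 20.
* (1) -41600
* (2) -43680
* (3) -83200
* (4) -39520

-2080 * 20 = -41600
1) -41600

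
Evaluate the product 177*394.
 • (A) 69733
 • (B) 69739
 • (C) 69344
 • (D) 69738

177 * 394 = 69738
D) 69738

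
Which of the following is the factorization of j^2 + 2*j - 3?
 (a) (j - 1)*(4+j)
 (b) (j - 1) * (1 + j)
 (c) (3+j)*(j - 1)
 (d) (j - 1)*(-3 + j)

We need to factor j^2 + 2*j - 3.
The factored form is (3+j)*(j - 1).
c) (3+j)*(j - 1)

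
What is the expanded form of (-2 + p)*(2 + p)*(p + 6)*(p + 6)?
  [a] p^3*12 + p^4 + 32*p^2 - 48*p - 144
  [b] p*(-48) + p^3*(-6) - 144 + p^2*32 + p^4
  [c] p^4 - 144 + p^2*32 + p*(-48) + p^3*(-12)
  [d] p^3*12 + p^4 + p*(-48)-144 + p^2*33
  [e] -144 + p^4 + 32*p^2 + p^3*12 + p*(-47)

Expanding (-2 + p)*(2 + p)*(p + 6)*(p + 6):
= p^3*12 + p^4 + 32*p^2 - 48*p - 144
a) p^3*12 + p^4 + 32*p^2 - 48*p - 144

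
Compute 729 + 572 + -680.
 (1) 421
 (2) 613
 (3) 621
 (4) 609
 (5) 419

First: 729 + 572 = 1301
Then: 1301 + -680 = 621
3) 621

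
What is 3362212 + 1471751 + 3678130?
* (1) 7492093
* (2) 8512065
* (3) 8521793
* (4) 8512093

First: 3362212 + 1471751 = 4833963
Then: 4833963 + 3678130 = 8512093
4) 8512093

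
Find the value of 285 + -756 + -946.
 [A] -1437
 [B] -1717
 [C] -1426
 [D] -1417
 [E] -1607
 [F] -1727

First: 285 + -756 = -471
Then: -471 + -946 = -1417
D) -1417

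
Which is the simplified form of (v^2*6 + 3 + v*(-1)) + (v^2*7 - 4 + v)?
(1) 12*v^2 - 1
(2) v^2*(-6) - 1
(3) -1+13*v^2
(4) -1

Adding the polynomials and combining like terms:
(v^2*6 + 3 + v*(-1)) + (v^2*7 - 4 + v)
= -1+13*v^2
3) -1+13*v^2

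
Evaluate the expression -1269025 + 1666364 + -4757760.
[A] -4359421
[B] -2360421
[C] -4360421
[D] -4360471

First: -1269025 + 1666364 = 397339
Then: 397339 + -4757760 = -4360421
C) -4360421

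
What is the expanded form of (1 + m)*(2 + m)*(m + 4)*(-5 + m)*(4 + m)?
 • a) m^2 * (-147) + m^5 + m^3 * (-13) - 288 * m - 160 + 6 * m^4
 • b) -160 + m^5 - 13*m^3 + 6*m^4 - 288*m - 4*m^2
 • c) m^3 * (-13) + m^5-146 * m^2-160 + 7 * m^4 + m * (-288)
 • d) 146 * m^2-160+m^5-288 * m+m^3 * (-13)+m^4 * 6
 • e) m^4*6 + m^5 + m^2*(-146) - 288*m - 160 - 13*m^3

Expanding (1 + m)*(2 + m)*(m + 4)*(-5 + m)*(4 + m):
= m^4*6 + m^5 + m^2*(-146) - 288*m - 160 - 13*m^3
e) m^4*6 + m^5 + m^2*(-146) - 288*m - 160 - 13*m^3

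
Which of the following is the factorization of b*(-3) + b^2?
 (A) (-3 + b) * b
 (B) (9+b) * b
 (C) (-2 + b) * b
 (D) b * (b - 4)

We need to factor b*(-3) + b^2.
The factored form is (-3 + b) * b.
A) (-3 + b) * b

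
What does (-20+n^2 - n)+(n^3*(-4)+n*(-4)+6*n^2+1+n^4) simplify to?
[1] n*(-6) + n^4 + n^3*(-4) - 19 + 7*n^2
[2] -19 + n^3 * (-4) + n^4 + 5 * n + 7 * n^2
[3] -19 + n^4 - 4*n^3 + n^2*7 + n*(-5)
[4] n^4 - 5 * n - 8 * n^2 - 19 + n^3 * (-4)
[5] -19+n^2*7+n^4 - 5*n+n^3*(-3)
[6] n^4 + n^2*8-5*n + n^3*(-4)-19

Adding the polynomials and combining like terms:
(-20 + n^2 - n) + (n^3*(-4) + n*(-4) + 6*n^2 + 1 + n^4)
= -19 + n^4 - 4*n^3 + n^2*7 + n*(-5)
3) -19 + n^4 - 4*n^3 + n^2*7 + n*(-5)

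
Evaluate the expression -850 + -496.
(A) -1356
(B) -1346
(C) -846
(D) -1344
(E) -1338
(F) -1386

-850 + -496 = -1346
B) -1346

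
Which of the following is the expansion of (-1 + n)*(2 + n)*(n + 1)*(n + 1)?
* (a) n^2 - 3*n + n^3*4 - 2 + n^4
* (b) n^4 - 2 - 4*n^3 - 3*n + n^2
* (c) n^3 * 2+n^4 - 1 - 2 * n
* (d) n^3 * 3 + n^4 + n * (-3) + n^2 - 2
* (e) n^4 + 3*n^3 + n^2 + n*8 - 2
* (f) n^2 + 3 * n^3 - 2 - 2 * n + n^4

Expanding (-1 + n)*(2 + n)*(n + 1)*(n + 1):
= n^3 * 3 + n^4 + n * (-3) + n^2 - 2
d) n^3 * 3 + n^4 + n * (-3) + n^2 - 2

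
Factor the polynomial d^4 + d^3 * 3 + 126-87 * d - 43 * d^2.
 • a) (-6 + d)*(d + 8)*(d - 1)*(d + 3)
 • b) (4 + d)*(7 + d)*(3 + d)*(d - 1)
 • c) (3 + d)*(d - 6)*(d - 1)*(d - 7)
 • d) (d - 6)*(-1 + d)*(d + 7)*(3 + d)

We need to factor d^4 + d^3 * 3 + 126-87 * d - 43 * d^2.
The factored form is (d - 6)*(-1 + d)*(d + 7)*(3 + d).
d) (d - 6)*(-1 + d)*(d + 7)*(3 + d)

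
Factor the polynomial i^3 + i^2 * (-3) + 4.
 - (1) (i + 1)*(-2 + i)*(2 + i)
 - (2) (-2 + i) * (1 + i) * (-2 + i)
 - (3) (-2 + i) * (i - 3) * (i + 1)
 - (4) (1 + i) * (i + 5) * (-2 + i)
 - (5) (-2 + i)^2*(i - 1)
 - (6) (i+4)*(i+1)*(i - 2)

We need to factor i^3 + i^2 * (-3) + 4.
The factored form is (-2 + i) * (1 + i) * (-2 + i).
2) (-2 + i) * (1 + i) * (-2 + i)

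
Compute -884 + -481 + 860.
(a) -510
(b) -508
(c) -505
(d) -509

First: -884 + -481 = -1365
Then: -1365 + 860 = -505
c) -505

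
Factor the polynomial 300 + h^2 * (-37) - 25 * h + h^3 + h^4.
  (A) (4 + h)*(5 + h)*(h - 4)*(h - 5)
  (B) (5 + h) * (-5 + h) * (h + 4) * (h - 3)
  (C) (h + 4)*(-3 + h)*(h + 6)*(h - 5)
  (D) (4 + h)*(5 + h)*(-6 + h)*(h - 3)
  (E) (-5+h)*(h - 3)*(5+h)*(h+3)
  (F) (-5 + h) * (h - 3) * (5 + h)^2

We need to factor 300 + h^2 * (-37) - 25 * h + h^3 + h^4.
The factored form is (5 + h) * (-5 + h) * (h + 4) * (h - 3).
B) (5 + h) * (-5 + h) * (h + 4) * (h - 3)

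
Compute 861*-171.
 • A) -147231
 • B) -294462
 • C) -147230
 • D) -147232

861 * -171 = -147231
A) -147231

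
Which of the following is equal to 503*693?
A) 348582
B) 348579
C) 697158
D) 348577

503 * 693 = 348579
B) 348579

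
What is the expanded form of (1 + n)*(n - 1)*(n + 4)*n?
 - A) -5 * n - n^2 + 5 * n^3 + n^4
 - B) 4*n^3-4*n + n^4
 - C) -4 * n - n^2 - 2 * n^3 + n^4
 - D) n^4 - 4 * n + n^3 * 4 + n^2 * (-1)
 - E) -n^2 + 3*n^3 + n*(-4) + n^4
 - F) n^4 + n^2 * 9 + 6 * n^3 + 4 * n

Expanding (1 + n)*(n - 1)*(n + 4)*n:
= n^4 - 4 * n + n^3 * 4 + n^2 * (-1)
D) n^4 - 4 * n + n^3 * 4 + n^2 * (-1)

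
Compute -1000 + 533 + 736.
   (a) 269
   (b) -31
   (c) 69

First: -1000 + 533 = -467
Then: -467 + 736 = 269
a) 269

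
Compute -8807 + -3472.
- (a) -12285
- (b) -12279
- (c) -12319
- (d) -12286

-8807 + -3472 = -12279
b) -12279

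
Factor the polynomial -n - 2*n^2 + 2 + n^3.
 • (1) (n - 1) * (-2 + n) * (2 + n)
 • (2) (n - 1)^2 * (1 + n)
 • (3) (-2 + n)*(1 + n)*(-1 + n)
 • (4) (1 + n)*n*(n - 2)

We need to factor -n - 2*n^2 + 2 + n^3.
The factored form is (-2 + n)*(1 + n)*(-1 + n).
3) (-2 + n)*(1 + n)*(-1 + n)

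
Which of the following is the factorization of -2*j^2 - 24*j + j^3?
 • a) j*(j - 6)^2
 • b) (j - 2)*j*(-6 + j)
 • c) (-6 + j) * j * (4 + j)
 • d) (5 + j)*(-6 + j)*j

We need to factor -2*j^2 - 24*j + j^3.
The factored form is (-6 + j) * j * (4 + j).
c) (-6 + j) * j * (4 + j)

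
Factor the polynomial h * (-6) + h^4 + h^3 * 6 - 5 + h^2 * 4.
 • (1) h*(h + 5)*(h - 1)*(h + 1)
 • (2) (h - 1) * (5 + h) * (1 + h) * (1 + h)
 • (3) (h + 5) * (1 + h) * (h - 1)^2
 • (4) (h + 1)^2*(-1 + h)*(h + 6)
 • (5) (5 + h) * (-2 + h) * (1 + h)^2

We need to factor h * (-6) + h^4 + h^3 * 6 - 5 + h^2 * 4.
The factored form is (h - 1) * (5 + h) * (1 + h) * (1 + h).
2) (h - 1) * (5 + h) * (1 + h) * (1 + h)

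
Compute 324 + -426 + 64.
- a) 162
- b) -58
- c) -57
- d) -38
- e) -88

First: 324 + -426 = -102
Then: -102 + 64 = -38
d) -38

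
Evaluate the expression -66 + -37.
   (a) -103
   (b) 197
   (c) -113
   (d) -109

-66 + -37 = -103
a) -103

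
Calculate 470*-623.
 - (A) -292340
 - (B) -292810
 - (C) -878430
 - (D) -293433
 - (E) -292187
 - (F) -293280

470 * -623 = -292810
B) -292810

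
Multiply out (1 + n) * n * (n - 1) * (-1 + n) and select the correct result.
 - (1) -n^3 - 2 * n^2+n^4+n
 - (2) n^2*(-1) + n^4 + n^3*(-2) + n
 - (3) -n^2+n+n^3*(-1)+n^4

Expanding (1 + n) * n * (n - 1) * (-1 + n):
= -n^2+n+n^3*(-1)+n^4
3) -n^2+n+n^3*(-1)+n^4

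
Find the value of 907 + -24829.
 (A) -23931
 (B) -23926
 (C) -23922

907 + -24829 = -23922
C) -23922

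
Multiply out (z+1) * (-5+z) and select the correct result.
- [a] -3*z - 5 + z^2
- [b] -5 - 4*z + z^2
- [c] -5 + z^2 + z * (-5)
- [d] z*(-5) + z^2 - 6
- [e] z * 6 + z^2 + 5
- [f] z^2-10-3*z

Expanding (z+1) * (-5+z):
= -5 - 4*z + z^2
b) -5 - 4*z + z^2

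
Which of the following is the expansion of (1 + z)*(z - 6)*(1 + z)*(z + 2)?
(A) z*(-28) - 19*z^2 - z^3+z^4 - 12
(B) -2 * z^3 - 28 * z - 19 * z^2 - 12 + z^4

Expanding (1 + z)*(z - 6)*(1 + z)*(z + 2):
= -2 * z^3 - 28 * z - 19 * z^2 - 12 + z^4
B) -2 * z^3 - 28 * z - 19 * z^2 - 12 + z^4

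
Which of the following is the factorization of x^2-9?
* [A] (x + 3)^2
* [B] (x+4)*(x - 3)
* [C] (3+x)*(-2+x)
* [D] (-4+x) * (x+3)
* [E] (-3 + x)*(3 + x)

We need to factor x^2-9.
The factored form is (-3 + x)*(3 + x).
E) (-3 + x)*(3 + x)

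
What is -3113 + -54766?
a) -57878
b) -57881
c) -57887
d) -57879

-3113 + -54766 = -57879
d) -57879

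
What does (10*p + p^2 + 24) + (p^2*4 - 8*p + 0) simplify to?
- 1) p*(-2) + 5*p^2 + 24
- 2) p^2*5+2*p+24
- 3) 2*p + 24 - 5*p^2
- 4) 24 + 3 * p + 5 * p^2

Adding the polynomials and combining like terms:
(10*p + p^2 + 24) + (p^2*4 - 8*p + 0)
= p^2*5+2*p+24
2) p^2*5+2*p+24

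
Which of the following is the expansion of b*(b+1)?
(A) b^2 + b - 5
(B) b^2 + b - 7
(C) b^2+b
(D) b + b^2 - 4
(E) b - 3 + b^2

Expanding b*(b+1):
= b^2+b
C) b^2+b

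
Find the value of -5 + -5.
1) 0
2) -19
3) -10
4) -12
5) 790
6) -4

-5 + -5 = -10
3) -10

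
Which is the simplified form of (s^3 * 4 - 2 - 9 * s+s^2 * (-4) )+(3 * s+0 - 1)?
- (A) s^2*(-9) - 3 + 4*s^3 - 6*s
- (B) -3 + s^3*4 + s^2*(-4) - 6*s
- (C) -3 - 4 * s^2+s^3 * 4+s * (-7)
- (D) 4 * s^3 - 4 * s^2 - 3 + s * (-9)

Adding the polynomials and combining like terms:
(s^3*4 - 2 - 9*s + s^2*(-4)) + (3*s + 0 - 1)
= -3 + s^3*4 + s^2*(-4) - 6*s
B) -3 + s^3*4 + s^2*(-4) - 6*s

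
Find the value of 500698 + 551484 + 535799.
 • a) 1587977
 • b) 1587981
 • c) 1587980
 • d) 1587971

First: 500698 + 551484 = 1052182
Then: 1052182 + 535799 = 1587981
b) 1587981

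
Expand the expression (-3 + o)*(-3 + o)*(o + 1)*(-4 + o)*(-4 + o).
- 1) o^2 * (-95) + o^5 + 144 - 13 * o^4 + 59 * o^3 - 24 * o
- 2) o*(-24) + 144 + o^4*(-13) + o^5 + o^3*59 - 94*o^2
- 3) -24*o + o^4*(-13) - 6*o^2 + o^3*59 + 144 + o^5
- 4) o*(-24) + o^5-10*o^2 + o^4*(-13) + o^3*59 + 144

Expanding (-3 + o)*(-3 + o)*(o + 1)*(-4 + o)*(-4 + o):
= o^2 * (-95) + o^5 + 144 - 13 * o^4 + 59 * o^3 - 24 * o
1) o^2 * (-95) + o^5 + 144 - 13 * o^4 + 59 * o^3 - 24 * o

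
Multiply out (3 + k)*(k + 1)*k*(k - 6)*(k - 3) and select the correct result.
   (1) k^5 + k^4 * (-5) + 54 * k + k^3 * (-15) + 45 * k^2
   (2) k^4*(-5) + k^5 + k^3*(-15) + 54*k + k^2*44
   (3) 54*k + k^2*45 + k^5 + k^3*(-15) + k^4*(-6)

Expanding (3 + k)*(k + 1)*k*(k - 6)*(k - 3):
= k^5 + k^4 * (-5) + 54 * k + k^3 * (-15) + 45 * k^2
1) k^5 + k^4 * (-5) + 54 * k + k^3 * (-15) + 45 * k^2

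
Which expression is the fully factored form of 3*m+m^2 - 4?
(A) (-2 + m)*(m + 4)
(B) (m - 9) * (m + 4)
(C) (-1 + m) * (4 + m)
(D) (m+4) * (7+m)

We need to factor 3*m+m^2 - 4.
The factored form is (-1 + m) * (4 + m).
C) (-1 + m) * (4 + m)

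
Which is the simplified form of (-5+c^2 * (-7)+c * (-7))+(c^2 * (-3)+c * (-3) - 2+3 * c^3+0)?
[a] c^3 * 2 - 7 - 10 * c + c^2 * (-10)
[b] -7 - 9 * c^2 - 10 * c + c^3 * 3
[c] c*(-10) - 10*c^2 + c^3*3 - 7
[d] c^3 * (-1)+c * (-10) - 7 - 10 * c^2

Adding the polynomials and combining like terms:
(-5 + c^2*(-7) + c*(-7)) + (c^2*(-3) + c*(-3) - 2 + 3*c^3 + 0)
= c*(-10) - 10*c^2 + c^3*3 - 7
c) c*(-10) - 10*c^2 + c^3*3 - 7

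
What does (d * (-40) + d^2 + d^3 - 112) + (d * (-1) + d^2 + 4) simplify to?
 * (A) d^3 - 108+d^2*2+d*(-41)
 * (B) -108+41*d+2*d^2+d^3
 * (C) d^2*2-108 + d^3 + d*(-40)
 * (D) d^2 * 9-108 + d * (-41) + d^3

Adding the polynomials and combining like terms:
(d*(-40) + d^2 + d^3 - 112) + (d*(-1) + d^2 + 4)
= d^3 - 108+d^2*2+d*(-41)
A) d^3 - 108+d^2*2+d*(-41)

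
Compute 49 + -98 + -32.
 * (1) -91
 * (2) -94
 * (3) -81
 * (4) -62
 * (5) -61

First: 49 + -98 = -49
Then: -49 + -32 = -81
3) -81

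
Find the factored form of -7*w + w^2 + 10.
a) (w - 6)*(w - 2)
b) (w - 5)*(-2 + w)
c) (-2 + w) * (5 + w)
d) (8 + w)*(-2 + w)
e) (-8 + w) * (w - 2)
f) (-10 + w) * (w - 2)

We need to factor -7*w + w^2 + 10.
The factored form is (w - 5)*(-2 + w).
b) (w - 5)*(-2 + w)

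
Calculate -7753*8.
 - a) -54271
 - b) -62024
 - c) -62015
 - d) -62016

-7753 * 8 = -62024
b) -62024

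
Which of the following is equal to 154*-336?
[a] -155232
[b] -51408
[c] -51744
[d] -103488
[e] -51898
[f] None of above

154 * -336 = -51744
c) -51744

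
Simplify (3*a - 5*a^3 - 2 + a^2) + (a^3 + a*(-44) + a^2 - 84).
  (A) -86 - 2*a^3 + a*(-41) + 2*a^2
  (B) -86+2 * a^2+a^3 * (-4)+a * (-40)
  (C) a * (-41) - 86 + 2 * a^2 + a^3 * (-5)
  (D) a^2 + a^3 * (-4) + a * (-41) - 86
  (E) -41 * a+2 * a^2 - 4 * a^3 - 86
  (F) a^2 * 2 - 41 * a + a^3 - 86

Adding the polynomials and combining like terms:
(3*a - 5*a^3 - 2 + a^2) + (a^3 + a*(-44) + a^2 - 84)
= -41 * a+2 * a^2 - 4 * a^3 - 86
E) -41 * a+2 * a^2 - 4 * a^3 - 86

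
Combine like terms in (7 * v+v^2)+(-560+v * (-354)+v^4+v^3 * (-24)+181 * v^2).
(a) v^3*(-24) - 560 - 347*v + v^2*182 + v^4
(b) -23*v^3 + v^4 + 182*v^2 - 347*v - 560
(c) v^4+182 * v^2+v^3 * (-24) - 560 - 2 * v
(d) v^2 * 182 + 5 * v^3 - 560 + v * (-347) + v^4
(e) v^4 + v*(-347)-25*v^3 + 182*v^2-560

Adding the polynomials and combining like terms:
(7*v + v^2) + (-560 + v*(-354) + v^4 + v^3*(-24) + 181*v^2)
= v^3*(-24) - 560 - 347*v + v^2*182 + v^4
a) v^3*(-24) - 560 - 347*v + v^2*182 + v^4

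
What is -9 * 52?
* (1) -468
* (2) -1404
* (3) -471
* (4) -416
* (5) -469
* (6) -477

-9 * 52 = -468
1) -468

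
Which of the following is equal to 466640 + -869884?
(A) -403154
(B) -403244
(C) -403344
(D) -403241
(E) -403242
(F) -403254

466640 + -869884 = -403244
B) -403244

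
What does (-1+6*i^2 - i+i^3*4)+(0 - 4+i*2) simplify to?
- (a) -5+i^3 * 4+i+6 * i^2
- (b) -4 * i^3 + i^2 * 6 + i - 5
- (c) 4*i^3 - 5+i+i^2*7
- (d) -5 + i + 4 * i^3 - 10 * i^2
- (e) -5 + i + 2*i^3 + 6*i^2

Adding the polynomials and combining like terms:
(-1 + 6*i^2 - i + i^3*4) + (0 - 4 + i*2)
= -5+i^3 * 4+i+6 * i^2
a) -5+i^3 * 4+i+6 * i^2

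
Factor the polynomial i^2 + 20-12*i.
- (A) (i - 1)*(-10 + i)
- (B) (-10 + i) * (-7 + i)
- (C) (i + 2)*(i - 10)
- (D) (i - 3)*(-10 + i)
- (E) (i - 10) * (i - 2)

We need to factor i^2 + 20-12*i.
The factored form is (i - 10) * (i - 2).
E) (i - 10) * (i - 2)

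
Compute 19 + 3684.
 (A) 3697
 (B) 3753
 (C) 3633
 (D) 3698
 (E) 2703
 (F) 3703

19 + 3684 = 3703
F) 3703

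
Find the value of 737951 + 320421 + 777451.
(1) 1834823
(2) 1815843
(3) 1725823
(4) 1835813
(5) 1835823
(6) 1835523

First: 737951 + 320421 = 1058372
Then: 1058372 + 777451 = 1835823
5) 1835823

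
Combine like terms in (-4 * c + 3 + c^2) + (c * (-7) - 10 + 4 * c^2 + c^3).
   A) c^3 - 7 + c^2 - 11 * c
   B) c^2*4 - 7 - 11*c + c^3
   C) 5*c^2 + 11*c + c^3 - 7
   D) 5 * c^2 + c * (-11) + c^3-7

Adding the polynomials and combining like terms:
(-4*c + 3 + c^2) + (c*(-7) - 10 + 4*c^2 + c^3)
= 5 * c^2 + c * (-11) + c^3-7
D) 5 * c^2 + c * (-11) + c^3-7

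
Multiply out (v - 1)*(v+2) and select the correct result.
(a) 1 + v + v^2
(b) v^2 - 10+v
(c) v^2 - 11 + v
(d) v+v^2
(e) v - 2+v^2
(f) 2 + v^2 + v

Expanding (v - 1)*(v+2):
= v - 2+v^2
e) v - 2+v^2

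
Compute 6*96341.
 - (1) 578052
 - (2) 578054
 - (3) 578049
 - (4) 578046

6 * 96341 = 578046
4) 578046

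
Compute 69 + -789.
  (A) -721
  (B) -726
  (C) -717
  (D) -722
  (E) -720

69 + -789 = -720
E) -720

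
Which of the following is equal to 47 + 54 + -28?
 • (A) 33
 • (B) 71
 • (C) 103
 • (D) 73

First: 47 + 54 = 101
Then: 101 + -28 = 73
D) 73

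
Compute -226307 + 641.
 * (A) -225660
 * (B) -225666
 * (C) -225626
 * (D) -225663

-226307 + 641 = -225666
B) -225666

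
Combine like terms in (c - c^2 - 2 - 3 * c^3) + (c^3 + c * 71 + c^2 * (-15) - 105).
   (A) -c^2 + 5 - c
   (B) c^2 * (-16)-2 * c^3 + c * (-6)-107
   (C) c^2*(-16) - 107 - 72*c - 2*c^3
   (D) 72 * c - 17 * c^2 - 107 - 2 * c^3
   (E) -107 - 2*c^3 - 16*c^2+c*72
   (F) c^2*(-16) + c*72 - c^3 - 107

Adding the polynomials and combining like terms:
(c - c^2 - 2 - 3*c^3) + (c^3 + c*71 + c^2*(-15) - 105)
= -107 - 2*c^3 - 16*c^2+c*72
E) -107 - 2*c^3 - 16*c^2+c*72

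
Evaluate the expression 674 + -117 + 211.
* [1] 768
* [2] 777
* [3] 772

First: 674 + -117 = 557
Then: 557 + 211 = 768
1) 768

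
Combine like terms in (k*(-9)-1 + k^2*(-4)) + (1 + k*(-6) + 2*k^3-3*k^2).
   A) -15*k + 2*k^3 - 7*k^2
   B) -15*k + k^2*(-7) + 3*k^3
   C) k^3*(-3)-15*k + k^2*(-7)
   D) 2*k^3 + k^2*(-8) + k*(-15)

Adding the polynomials and combining like terms:
(k*(-9) - 1 + k^2*(-4)) + (1 + k*(-6) + 2*k^3 - 3*k^2)
= -15*k + 2*k^3 - 7*k^2
A) -15*k + 2*k^3 - 7*k^2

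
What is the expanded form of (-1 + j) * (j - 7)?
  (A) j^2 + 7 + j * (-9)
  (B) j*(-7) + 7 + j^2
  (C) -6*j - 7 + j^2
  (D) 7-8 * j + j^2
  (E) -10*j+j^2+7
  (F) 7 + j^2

Expanding (-1 + j) * (j - 7):
= 7-8 * j + j^2
D) 7-8 * j + j^2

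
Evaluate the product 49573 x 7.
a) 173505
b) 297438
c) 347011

49573 * 7 = 347011
c) 347011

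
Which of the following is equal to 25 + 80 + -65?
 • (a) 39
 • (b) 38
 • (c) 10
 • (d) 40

First: 25 + 80 = 105
Then: 105 + -65 = 40
d) 40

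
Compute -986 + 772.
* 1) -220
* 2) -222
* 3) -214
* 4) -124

-986 + 772 = -214
3) -214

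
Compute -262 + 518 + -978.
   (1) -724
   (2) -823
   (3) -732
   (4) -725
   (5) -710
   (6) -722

First: -262 + 518 = 256
Then: 256 + -978 = -722
6) -722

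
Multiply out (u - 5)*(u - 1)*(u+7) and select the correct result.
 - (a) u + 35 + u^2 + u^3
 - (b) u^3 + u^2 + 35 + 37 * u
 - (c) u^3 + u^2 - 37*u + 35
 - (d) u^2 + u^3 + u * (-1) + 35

Expanding (u - 5)*(u - 1)*(u+7):
= u^3 + u^2 - 37*u + 35
c) u^3 + u^2 - 37*u + 35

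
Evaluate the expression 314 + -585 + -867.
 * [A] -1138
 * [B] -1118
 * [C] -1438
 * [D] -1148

First: 314 + -585 = -271
Then: -271 + -867 = -1138
A) -1138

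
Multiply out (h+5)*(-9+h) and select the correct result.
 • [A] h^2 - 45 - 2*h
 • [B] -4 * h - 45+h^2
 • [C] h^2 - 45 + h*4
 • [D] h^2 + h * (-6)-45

Expanding (h+5)*(-9+h):
= -4 * h - 45+h^2
B) -4 * h - 45+h^2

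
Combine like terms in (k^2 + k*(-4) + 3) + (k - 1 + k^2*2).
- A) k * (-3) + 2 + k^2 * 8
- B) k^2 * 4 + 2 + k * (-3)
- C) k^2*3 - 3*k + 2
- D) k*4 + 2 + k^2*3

Adding the polynomials and combining like terms:
(k^2 + k*(-4) + 3) + (k - 1 + k^2*2)
= k^2*3 - 3*k + 2
C) k^2*3 - 3*k + 2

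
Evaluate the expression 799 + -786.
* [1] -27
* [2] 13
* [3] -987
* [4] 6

799 + -786 = 13
2) 13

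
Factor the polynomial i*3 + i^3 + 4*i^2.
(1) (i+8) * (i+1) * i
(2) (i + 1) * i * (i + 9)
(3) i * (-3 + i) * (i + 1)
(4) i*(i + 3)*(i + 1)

We need to factor i*3 + i^3 + 4*i^2.
The factored form is i*(i + 3)*(i + 1).
4) i*(i + 3)*(i + 1)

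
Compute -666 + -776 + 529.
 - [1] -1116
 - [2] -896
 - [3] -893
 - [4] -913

First: -666 + -776 = -1442
Then: -1442 + 529 = -913
4) -913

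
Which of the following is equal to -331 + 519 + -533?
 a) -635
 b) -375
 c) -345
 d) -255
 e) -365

First: -331 + 519 = 188
Then: 188 + -533 = -345
c) -345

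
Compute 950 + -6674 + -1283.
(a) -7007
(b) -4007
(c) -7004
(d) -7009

First: 950 + -6674 = -5724
Then: -5724 + -1283 = -7007
a) -7007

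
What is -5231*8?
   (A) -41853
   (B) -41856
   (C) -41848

-5231 * 8 = -41848
C) -41848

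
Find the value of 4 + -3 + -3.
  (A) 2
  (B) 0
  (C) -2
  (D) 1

First: 4 + -3 = 1
Then: 1 + -3 = -2
C) -2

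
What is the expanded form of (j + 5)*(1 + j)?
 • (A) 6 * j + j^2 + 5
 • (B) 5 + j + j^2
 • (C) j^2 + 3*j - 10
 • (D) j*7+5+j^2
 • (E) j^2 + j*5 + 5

Expanding (j + 5)*(1 + j):
= 6 * j + j^2 + 5
A) 6 * j + j^2 + 5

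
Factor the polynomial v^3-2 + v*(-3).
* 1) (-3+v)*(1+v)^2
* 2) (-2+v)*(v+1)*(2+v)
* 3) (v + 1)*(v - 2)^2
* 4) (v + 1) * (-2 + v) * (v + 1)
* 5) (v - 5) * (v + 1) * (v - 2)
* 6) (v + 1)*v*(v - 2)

We need to factor v^3-2 + v*(-3).
The factored form is (v + 1) * (-2 + v) * (v + 1).
4) (v + 1) * (-2 + v) * (v + 1)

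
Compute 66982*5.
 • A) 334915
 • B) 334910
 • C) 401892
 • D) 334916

66982 * 5 = 334910
B) 334910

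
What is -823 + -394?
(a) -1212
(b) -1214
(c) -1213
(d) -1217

-823 + -394 = -1217
d) -1217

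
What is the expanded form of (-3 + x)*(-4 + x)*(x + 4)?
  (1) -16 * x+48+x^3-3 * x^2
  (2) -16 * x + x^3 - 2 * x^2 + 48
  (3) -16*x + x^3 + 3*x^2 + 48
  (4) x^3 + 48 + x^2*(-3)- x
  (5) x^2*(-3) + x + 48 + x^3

Expanding (-3 + x)*(-4 + x)*(x + 4):
= -16 * x+48+x^3-3 * x^2
1) -16 * x+48+x^3-3 * x^2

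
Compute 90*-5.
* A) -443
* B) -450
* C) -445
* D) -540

90 * -5 = -450
B) -450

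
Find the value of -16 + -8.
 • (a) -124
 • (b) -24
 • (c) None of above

-16 + -8 = -24
b) -24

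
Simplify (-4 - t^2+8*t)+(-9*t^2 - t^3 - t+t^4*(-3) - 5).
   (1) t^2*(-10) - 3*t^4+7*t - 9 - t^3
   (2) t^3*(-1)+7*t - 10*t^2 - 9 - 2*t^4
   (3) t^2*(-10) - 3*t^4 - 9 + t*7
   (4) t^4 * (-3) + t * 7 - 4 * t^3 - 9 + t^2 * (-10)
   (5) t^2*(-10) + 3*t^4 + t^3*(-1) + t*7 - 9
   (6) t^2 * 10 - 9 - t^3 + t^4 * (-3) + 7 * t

Adding the polynomials and combining like terms:
(-4 - t^2 + 8*t) + (-9*t^2 - t^3 - t + t^4*(-3) - 5)
= t^2*(-10) - 3*t^4+7*t - 9 - t^3
1) t^2*(-10) - 3*t^4+7*t - 9 - t^3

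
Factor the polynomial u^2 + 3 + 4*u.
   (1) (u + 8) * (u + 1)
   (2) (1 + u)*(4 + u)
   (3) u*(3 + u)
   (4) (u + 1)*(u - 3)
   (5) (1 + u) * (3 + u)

We need to factor u^2 + 3 + 4*u.
The factored form is (1 + u) * (3 + u).
5) (1 + u) * (3 + u)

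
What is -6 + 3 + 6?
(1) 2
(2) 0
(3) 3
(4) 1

First: -6 + 3 = -3
Then: -3 + 6 = 3
3) 3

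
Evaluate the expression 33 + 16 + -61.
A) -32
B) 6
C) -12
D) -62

First: 33 + 16 = 49
Then: 49 + -61 = -12
C) -12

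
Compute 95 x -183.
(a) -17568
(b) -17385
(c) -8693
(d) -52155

95 * -183 = -17385
b) -17385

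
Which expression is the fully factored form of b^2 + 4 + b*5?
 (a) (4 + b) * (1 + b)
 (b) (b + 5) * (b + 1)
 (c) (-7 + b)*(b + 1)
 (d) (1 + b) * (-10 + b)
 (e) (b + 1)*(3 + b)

We need to factor b^2 + 4 + b*5.
The factored form is (4 + b) * (1 + b).
a) (4 + b) * (1 + b)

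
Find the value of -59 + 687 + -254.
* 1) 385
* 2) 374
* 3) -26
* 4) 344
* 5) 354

First: -59 + 687 = 628
Then: 628 + -254 = 374
2) 374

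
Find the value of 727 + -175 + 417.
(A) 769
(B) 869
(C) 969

First: 727 + -175 = 552
Then: 552 + 417 = 969
C) 969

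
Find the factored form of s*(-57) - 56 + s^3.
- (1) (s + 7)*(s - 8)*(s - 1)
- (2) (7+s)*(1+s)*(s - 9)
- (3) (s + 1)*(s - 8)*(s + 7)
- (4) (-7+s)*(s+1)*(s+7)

We need to factor s*(-57) - 56 + s^3.
The factored form is (s + 1)*(s - 8)*(s + 7).
3) (s + 1)*(s - 8)*(s + 7)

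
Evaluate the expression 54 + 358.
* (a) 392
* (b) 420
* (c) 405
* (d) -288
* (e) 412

54 + 358 = 412
e) 412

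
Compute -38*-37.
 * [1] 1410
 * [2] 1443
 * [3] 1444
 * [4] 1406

-38 * -37 = 1406
4) 1406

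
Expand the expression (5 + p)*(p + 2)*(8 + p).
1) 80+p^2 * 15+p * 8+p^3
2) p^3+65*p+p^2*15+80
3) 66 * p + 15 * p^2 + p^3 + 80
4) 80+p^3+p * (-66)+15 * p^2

Expanding (5 + p)*(p + 2)*(8 + p):
= 66 * p + 15 * p^2 + p^3 + 80
3) 66 * p + 15 * p^2 + p^3 + 80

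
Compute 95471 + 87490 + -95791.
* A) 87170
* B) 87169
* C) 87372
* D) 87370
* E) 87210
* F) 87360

First: 95471 + 87490 = 182961
Then: 182961 + -95791 = 87170
A) 87170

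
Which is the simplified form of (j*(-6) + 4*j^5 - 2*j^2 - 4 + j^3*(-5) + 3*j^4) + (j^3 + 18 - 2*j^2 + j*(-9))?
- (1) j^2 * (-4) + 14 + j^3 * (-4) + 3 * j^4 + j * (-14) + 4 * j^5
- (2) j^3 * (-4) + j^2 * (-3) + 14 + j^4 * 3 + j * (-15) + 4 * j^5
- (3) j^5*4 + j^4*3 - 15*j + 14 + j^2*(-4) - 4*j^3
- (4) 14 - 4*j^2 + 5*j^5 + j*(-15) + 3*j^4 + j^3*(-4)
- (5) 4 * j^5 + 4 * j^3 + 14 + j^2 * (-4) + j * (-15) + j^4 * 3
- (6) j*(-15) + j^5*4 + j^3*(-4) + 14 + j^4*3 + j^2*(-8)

Adding the polynomials and combining like terms:
(j*(-6) + 4*j^5 - 2*j^2 - 4 + j^3*(-5) + 3*j^4) + (j^3 + 18 - 2*j^2 + j*(-9))
= j^5*4 + j^4*3 - 15*j + 14 + j^2*(-4) - 4*j^3
3) j^5*4 + j^4*3 - 15*j + 14 + j^2*(-4) - 4*j^3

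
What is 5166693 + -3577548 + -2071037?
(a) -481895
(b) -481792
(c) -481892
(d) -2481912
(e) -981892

First: 5166693 + -3577548 = 1589145
Then: 1589145 + -2071037 = -481892
c) -481892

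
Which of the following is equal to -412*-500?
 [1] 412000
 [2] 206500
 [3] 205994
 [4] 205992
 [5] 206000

-412 * -500 = 206000
5) 206000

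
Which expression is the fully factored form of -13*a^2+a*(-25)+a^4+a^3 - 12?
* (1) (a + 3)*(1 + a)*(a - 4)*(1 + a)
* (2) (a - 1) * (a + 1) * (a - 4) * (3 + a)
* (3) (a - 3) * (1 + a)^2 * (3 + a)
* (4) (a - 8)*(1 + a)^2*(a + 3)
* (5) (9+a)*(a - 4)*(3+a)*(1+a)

We need to factor -13*a^2+a*(-25)+a^4+a^3 - 12.
The factored form is (a + 3)*(1 + a)*(a - 4)*(1 + a).
1) (a + 3)*(1 + a)*(a - 4)*(1 + a)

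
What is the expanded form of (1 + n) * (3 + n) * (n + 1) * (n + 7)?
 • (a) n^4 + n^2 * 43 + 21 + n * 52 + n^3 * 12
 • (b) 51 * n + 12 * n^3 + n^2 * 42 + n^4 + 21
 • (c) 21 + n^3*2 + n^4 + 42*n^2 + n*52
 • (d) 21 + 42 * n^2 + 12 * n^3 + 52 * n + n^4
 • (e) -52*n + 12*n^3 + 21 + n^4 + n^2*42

Expanding (1 + n) * (3 + n) * (n + 1) * (n + 7):
= 21 + 42 * n^2 + 12 * n^3 + 52 * n + n^4
d) 21 + 42 * n^2 + 12 * n^3 + 52 * n + n^4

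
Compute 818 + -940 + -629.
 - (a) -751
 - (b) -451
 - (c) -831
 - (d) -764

First: 818 + -940 = -122
Then: -122 + -629 = -751
a) -751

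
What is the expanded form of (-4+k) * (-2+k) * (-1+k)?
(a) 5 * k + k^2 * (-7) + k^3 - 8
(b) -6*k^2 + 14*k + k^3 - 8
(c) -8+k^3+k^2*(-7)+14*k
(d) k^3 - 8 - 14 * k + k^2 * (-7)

Expanding (-4+k) * (-2+k) * (-1+k):
= -8+k^3+k^2*(-7)+14*k
c) -8+k^3+k^2*(-7)+14*k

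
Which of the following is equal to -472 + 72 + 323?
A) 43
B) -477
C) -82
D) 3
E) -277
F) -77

First: -472 + 72 = -400
Then: -400 + 323 = -77
F) -77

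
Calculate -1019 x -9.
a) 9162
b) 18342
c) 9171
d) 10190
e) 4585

-1019 * -9 = 9171
c) 9171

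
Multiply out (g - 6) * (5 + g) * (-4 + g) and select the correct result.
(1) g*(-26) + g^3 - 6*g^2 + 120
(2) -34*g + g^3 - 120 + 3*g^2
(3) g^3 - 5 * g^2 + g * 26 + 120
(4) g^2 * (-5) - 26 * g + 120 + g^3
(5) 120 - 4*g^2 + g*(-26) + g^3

Expanding (g - 6) * (5 + g) * (-4 + g):
= g^2 * (-5) - 26 * g + 120 + g^3
4) g^2 * (-5) - 26 * g + 120 + g^3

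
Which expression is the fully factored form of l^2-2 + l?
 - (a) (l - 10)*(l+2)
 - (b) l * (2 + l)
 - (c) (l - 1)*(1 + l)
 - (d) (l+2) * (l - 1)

We need to factor l^2-2 + l.
The factored form is (l+2) * (l - 1).
d) (l+2) * (l - 1)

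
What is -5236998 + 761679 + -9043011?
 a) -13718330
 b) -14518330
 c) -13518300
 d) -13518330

First: -5236998 + 761679 = -4475319
Then: -4475319 + -9043011 = -13518330
d) -13518330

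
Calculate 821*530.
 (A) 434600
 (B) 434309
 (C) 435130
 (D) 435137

821 * 530 = 435130
C) 435130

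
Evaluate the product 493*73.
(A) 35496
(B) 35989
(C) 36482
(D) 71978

493 * 73 = 35989
B) 35989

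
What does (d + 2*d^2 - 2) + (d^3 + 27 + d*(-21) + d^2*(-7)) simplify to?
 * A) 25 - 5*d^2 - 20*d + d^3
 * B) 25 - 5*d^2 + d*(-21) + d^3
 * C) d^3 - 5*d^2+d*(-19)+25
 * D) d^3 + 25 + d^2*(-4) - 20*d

Adding the polynomials and combining like terms:
(d + 2*d^2 - 2) + (d^3 + 27 + d*(-21) + d^2*(-7))
= 25 - 5*d^2 - 20*d + d^3
A) 25 - 5*d^2 - 20*d + d^3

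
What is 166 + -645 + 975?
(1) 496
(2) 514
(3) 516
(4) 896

First: 166 + -645 = -479
Then: -479 + 975 = 496
1) 496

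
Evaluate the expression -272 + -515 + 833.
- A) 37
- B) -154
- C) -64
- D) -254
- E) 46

First: -272 + -515 = -787
Then: -787 + 833 = 46
E) 46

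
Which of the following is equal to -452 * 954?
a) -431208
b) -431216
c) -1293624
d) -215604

-452 * 954 = -431208
a) -431208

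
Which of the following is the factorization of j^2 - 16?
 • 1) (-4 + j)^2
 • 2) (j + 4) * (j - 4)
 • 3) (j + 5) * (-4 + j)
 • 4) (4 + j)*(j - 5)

We need to factor j^2 - 16.
The factored form is (j + 4) * (j - 4).
2) (j + 4) * (j - 4)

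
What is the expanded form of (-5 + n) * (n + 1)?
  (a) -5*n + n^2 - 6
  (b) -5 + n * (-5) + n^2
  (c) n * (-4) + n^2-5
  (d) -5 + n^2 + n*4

Expanding (-5 + n) * (n + 1):
= n * (-4) + n^2-5
c) n * (-4) + n^2-5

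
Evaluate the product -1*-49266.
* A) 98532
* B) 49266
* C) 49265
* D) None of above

-1 * -49266 = 49266
B) 49266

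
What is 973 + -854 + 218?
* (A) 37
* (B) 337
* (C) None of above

First: 973 + -854 = 119
Then: 119 + 218 = 337
B) 337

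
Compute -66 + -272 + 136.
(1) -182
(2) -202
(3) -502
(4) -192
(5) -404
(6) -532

First: -66 + -272 = -338
Then: -338 + 136 = -202
2) -202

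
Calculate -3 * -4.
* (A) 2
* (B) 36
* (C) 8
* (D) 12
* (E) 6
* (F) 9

-3 * -4 = 12
D) 12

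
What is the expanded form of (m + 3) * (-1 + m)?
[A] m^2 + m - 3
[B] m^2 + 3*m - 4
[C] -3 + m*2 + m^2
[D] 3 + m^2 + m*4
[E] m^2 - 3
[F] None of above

Expanding (m + 3) * (-1 + m):
= -3 + m*2 + m^2
C) -3 + m*2 + m^2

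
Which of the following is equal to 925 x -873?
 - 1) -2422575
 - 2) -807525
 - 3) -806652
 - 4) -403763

925 * -873 = -807525
2) -807525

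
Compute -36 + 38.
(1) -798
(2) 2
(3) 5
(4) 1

-36 + 38 = 2
2) 2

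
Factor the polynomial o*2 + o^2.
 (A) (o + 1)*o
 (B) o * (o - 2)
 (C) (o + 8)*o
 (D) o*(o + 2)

We need to factor o*2 + o^2.
The factored form is o*(o + 2).
D) o*(o + 2)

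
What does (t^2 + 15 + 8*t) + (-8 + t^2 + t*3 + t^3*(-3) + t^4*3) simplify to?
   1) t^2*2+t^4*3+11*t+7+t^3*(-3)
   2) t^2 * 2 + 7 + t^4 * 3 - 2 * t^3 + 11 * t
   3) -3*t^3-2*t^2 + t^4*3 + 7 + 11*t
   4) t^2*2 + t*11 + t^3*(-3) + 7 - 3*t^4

Adding the polynomials and combining like terms:
(t^2 + 15 + 8*t) + (-8 + t^2 + t*3 + t^3*(-3) + t^4*3)
= t^2*2+t^4*3+11*t+7+t^3*(-3)
1) t^2*2+t^4*3+11*t+7+t^3*(-3)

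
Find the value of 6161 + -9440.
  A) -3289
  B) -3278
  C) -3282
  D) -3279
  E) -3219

6161 + -9440 = -3279
D) -3279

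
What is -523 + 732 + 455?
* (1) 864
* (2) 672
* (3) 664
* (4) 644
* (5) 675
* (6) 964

First: -523 + 732 = 209
Then: 209 + 455 = 664
3) 664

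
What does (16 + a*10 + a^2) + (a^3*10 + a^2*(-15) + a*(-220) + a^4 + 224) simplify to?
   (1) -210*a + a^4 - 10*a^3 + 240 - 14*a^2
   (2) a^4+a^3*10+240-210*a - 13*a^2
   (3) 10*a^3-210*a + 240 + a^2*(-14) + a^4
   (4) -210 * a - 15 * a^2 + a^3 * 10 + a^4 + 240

Adding the polynomials and combining like terms:
(16 + a*10 + a^2) + (a^3*10 + a^2*(-15) + a*(-220) + a^4 + 224)
= 10*a^3-210*a + 240 + a^2*(-14) + a^4
3) 10*a^3-210*a + 240 + a^2*(-14) + a^4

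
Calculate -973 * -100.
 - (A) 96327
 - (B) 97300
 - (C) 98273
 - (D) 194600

-973 * -100 = 97300
B) 97300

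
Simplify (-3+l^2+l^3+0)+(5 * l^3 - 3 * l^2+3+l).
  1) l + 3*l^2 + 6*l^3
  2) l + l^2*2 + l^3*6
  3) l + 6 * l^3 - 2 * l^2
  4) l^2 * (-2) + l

Adding the polynomials and combining like terms:
(-3 + l^2 + l^3 + 0) + (5*l^3 - 3*l^2 + 3 + l)
= l + 6 * l^3 - 2 * l^2
3) l + 6 * l^3 - 2 * l^2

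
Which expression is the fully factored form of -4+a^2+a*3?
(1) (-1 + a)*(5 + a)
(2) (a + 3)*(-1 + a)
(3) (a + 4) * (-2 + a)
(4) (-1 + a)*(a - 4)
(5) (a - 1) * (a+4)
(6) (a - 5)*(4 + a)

We need to factor -4+a^2+a*3.
The factored form is (a - 1) * (a+4).
5) (a - 1) * (a+4)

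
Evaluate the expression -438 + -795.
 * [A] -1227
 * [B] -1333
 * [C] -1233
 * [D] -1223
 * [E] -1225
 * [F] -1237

-438 + -795 = -1233
C) -1233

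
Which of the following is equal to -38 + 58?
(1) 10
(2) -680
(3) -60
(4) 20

-38 + 58 = 20
4) 20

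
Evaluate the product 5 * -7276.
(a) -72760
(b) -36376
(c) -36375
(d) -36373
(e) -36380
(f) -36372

5 * -7276 = -36380
e) -36380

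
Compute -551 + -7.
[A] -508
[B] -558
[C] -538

-551 + -7 = -558
B) -558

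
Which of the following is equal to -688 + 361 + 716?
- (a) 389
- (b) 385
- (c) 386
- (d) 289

First: -688 + 361 = -327
Then: -327 + 716 = 389
a) 389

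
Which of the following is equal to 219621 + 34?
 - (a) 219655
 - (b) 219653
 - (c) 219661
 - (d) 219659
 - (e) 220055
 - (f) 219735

219621 + 34 = 219655
a) 219655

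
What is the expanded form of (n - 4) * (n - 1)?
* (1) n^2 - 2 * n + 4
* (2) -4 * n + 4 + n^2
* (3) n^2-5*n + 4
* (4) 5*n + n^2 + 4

Expanding (n - 4) * (n - 1):
= n^2-5*n + 4
3) n^2-5*n + 4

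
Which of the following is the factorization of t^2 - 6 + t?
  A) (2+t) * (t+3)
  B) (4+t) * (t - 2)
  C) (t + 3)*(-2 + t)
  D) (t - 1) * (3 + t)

We need to factor t^2 - 6 + t.
The factored form is (t + 3)*(-2 + t).
C) (t + 3)*(-2 + t)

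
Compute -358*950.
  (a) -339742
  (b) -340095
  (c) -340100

-358 * 950 = -340100
c) -340100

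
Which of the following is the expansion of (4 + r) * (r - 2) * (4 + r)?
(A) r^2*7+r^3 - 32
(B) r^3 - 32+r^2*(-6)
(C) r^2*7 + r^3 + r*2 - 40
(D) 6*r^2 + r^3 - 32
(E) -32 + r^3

Expanding (4 + r) * (r - 2) * (4 + r):
= 6*r^2 + r^3 - 32
D) 6*r^2 + r^3 - 32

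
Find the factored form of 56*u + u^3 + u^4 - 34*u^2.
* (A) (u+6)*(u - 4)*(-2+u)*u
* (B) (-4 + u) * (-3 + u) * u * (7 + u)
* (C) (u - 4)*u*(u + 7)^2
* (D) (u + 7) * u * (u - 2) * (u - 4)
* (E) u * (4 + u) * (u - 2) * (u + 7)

We need to factor 56*u + u^3 + u^4 - 34*u^2.
The factored form is (u + 7) * u * (u - 2) * (u - 4).
D) (u + 7) * u * (u - 2) * (u - 4)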